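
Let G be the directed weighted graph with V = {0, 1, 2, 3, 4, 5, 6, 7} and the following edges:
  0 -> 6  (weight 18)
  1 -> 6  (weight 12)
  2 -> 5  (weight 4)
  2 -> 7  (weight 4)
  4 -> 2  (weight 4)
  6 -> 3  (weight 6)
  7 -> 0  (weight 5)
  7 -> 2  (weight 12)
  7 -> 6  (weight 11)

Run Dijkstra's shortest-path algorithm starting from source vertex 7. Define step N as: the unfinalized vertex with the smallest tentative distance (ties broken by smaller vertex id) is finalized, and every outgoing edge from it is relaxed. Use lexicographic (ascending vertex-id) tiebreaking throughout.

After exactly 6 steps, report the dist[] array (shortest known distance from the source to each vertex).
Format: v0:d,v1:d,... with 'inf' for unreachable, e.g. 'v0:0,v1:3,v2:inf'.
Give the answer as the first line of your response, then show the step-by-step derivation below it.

v0:5,v1:inf,v2:12,v3:17,v4:inf,v5:16,v6:11,v7:0

step 1: dist = v0:5,v1:inf,v2:12,v3:inf,v4:inf,v5:inf,v6:11,v7:0
step 2: dist = v0:5,v1:inf,v2:12,v3:inf,v4:inf,v5:inf,v6:11,v7:0
step 3: dist = v0:5,v1:inf,v2:12,v3:17,v4:inf,v5:inf,v6:11,v7:0
step 4: dist = v0:5,v1:inf,v2:12,v3:17,v4:inf,v5:16,v6:11,v7:0
step 5: dist = v0:5,v1:inf,v2:12,v3:17,v4:inf,v5:16,v6:11,v7:0
step 6: dist = v0:5,v1:inf,v2:12,v3:17,v4:inf,v5:16,v6:11,v7:0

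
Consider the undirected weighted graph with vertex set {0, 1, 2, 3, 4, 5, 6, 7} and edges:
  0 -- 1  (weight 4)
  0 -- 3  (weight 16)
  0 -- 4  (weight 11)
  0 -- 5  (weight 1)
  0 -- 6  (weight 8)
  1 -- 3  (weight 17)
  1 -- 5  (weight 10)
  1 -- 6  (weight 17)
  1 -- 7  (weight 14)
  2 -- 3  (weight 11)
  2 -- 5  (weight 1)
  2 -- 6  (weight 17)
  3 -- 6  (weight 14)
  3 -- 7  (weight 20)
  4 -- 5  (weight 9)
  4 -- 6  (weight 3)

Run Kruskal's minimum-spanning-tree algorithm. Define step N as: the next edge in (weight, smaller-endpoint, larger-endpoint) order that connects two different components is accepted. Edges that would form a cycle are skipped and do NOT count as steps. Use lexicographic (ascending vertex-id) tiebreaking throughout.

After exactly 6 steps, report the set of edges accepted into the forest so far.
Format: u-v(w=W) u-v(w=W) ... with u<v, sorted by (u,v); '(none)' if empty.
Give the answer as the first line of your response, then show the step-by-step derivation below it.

0-1(w=4) 0-5(w=1) 0-6(w=8) 2-3(w=11) 2-5(w=1) 4-6(w=3)

step 1: add edge 0-5 (w=1); MST = {0-5(w=1)}
step 2: add edge 2-5 (w=1); MST = {0-5(w=1) 2-5(w=1)}
step 3: add edge 4-6 (w=3); MST = {0-5(w=1) 2-5(w=1) 4-6(w=3)}
step 4: add edge 0-1 (w=4); MST = {0-1(w=4) 0-5(w=1) 2-5(w=1) 4-6(w=3)}
step 5: add edge 0-6 (w=8); MST = {0-1(w=4) 0-5(w=1) 0-6(w=8) 2-5(w=1) 4-6(w=3)}
step 6: add edge 2-3 (w=11); MST = {0-1(w=4) 0-5(w=1) 0-6(w=8) 2-3(w=11) 2-5(w=1) 4-6(w=3)}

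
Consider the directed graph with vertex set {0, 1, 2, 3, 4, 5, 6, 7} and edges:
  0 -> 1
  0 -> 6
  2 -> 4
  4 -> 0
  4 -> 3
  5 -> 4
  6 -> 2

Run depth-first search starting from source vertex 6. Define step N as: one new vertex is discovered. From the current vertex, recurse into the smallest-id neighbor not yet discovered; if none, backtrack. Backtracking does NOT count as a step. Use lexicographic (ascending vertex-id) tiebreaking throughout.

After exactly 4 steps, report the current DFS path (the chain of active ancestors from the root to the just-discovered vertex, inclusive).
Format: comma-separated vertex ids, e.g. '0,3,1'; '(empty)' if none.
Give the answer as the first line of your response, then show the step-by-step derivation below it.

6,2,4,0

step 1: discover 6; path=6; order=6
step 2: discover 2; path=6>2; order=6,2
step 3: discover 4; path=6>2>4; order=6,2,4
step 4: discover 0; path=6>2>4>0; order=6,2,4,0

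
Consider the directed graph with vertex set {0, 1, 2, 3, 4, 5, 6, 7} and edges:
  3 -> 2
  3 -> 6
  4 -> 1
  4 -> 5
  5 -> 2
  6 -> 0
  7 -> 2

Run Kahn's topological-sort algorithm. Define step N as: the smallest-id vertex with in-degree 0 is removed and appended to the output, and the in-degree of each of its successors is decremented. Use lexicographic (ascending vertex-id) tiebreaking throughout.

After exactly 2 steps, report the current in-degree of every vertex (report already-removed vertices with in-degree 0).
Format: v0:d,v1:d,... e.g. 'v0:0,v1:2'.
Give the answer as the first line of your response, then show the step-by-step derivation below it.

v0:1,v1:0,v2:2,v3:0,v4:0,v5:0,v6:0,v7:0

step 1: output 3; order=[3]; indeg=(1,1,2,0,0,1,0,0)
step 2: output 4; order=[3,4]; indeg=(1,0,2,0,0,0,0,0)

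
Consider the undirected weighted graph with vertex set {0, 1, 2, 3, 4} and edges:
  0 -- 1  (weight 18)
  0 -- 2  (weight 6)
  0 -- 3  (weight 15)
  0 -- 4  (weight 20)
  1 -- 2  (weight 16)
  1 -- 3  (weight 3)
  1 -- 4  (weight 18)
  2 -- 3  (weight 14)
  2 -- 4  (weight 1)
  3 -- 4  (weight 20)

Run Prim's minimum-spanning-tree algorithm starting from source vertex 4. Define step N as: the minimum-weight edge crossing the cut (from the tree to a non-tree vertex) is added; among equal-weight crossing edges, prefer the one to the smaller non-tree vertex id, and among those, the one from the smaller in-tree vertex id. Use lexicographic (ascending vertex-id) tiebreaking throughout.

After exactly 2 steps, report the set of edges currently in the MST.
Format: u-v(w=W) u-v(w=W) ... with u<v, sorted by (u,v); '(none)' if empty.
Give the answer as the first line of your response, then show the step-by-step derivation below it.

0-2(w=6) 2-4(w=1)

step 1: add edge 2-4 (w=1); MST = {2-4(w=1)}
step 2: add edge 0-2 (w=6); MST = {0-2(w=6) 2-4(w=1)}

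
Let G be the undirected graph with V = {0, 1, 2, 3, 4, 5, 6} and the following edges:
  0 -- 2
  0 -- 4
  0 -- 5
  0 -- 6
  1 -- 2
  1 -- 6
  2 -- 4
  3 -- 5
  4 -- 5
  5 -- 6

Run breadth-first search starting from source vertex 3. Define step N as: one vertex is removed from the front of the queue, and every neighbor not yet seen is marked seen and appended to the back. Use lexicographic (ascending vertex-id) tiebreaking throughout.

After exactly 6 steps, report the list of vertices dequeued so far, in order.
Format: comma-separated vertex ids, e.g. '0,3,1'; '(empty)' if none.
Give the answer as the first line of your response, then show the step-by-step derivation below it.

3,5,0,4,6,2

step 1: dequeue 3; queue=[5]; order=3
step 2: dequeue 5; queue=[0,4,6]; order=3,5
step 3: dequeue 0; queue=[4,6,2]; order=3,5,0
step 4: dequeue 4; queue=[6,2]; order=3,5,0,4
step 5: dequeue 6; queue=[2,1]; order=3,5,0,4,6
step 6: dequeue 2; queue=[1]; order=3,5,0,4,6,2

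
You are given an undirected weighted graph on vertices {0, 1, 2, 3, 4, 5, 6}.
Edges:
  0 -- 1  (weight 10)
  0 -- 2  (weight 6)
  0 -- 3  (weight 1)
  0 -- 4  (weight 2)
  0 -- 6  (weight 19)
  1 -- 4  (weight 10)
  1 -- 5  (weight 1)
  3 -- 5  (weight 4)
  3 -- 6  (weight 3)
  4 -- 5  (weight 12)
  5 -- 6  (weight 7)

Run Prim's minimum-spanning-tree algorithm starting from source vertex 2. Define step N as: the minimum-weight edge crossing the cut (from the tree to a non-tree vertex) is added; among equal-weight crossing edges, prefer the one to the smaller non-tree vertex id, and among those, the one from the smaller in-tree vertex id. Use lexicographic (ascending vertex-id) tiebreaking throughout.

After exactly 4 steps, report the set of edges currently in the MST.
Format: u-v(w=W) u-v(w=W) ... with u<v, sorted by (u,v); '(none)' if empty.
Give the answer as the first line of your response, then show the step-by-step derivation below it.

0-2(w=6) 0-3(w=1) 0-4(w=2) 3-6(w=3)

step 1: add edge 0-2 (w=6); MST = {0-2(w=6)}
step 2: add edge 0-3 (w=1); MST = {0-2(w=6) 0-3(w=1)}
step 3: add edge 0-4 (w=2); MST = {0-2(w=6) 0-3(w=1) 0-4(w=2)}
step 4: add edge 3-6 (w=3); MST = {0-2(w=6) 0-3(w=1) 0-4(w=2) 3-6(w=3)}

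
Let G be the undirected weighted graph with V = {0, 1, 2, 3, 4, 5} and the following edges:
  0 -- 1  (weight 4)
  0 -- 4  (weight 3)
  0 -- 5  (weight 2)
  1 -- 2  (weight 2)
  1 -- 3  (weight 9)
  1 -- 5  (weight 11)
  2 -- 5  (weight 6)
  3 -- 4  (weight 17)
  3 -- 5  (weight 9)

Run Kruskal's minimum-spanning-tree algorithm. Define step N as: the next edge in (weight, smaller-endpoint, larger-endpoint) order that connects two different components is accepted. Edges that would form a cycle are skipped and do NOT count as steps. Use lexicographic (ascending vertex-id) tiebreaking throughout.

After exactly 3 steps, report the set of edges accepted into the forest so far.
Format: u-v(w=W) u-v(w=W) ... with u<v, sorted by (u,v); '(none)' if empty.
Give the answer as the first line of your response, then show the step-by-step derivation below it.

0-4(w=3) 0-5(w=2) 1-2(w=2)

step 1: add edge 0-5 (w=2); MST = {0-5(w=2)}
step 2: add edge 1-2 (w=2); MST = {0-5(w=2) 1-2(w=2)}
step 3: add edge 0-4 (w=3); MST = {0-4(w=3) 0-5(w=2) 1-2(w=2)}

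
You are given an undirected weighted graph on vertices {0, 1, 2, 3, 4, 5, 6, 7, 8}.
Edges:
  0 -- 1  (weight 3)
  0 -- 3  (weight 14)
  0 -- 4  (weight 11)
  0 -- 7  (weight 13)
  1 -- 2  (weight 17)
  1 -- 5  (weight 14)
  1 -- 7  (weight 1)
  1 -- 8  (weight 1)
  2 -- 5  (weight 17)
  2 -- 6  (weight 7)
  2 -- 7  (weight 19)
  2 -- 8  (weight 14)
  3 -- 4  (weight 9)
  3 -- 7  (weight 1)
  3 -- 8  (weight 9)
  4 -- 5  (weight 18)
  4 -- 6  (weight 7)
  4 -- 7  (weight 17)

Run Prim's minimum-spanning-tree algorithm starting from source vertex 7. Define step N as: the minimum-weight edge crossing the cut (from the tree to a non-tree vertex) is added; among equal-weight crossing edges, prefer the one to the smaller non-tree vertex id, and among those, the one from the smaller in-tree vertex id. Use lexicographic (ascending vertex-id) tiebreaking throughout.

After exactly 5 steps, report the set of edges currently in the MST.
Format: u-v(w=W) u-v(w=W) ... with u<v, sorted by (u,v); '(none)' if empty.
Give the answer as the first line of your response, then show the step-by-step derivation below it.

0-1(w=3) 1-7(w=1) 1-8(w=1) 3-4(w=9) 3-7(w=1)

step 1: add edge 1-7 (w=1); MST = {1-7(w=1)}
step 2: add edge 3-7 (w=1); MST = {1-7(w=1) 3-7(w=1)}
step 3: add edge 1-8 (w=1); MST = {1-7(w=1) 1-8(w=1) 3-7(w=1)}
step 4: add edge 0-1 (w=3); MST = {0-1(w=3) 1-7(w=1) 1-8(w=1) 3-7(w=1)}
step 5: add edge 3-4 (w=9); MST = {0-1(w=3) 1-7(w=1) 1-8(w=1) 3-4(w=9) 3-7(w=1)}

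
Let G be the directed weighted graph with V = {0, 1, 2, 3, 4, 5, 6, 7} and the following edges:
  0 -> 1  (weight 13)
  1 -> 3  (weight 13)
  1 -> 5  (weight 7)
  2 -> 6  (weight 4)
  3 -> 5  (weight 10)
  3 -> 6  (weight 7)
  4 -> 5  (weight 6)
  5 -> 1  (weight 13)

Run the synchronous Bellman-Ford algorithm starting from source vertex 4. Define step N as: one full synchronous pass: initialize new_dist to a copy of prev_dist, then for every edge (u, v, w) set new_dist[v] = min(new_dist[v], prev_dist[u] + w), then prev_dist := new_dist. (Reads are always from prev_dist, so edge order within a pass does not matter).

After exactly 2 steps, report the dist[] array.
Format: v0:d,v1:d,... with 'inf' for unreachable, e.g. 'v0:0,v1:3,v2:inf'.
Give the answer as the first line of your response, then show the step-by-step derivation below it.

v0:inf,v1:19,v2:inf,v3:inf,v4:0,v5:6,v6:inf,v7:inf

step 1: dist = v0:inf,v1:inf,v2:inf,v3:inf,v4:0,v5:6,v6:inf,v7:inf
step 2: dist = v0:inf,v1:19,v2:inf,v3:inf,v4:0,v5:6,v6:inf,v7:inf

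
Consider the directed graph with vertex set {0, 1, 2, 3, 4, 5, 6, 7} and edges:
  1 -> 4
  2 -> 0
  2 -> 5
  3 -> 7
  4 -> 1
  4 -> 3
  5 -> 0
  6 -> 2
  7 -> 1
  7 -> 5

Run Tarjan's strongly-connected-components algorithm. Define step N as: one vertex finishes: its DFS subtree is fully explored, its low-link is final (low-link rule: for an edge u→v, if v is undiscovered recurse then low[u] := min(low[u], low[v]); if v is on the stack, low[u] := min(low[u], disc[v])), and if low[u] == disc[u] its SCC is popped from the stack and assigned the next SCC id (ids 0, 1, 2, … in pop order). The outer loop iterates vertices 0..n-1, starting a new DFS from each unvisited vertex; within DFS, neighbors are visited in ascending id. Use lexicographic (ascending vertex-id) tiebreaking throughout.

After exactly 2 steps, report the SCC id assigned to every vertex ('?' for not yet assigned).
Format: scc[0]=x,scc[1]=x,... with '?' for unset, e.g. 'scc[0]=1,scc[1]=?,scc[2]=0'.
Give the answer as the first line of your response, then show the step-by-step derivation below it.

scc[0]=0,scc[1]=?,scc[2]=?,scc[3]=?,scc[4]=?,scc[5]=1,scc[6]=?,scc[7]=?

step 1: low=(low[0]=0,low[1]=?,low[2]=?,low[3]=?,low[4]=?,low[5]=?,low[6]=?,low[7]=?); scc=(scc[0]=0,scc[1]=?,scc[2]=?,scc[3]=?,scc[4]=?,scc[5]=?,scc[6]=?,scc[7]=?)
step 2: low=(low[0]=0,low[1]=1,low[2]=?,low[3]=3,low[4]=1,low[5]=5,low[6]=?,low[7]=1); scc=(scc[0]=0,scc[1]=?,scc[2]=?,scc[3]=?,scc[4]=?,scc[5]=1,scc[6]=?,scc[7]=?)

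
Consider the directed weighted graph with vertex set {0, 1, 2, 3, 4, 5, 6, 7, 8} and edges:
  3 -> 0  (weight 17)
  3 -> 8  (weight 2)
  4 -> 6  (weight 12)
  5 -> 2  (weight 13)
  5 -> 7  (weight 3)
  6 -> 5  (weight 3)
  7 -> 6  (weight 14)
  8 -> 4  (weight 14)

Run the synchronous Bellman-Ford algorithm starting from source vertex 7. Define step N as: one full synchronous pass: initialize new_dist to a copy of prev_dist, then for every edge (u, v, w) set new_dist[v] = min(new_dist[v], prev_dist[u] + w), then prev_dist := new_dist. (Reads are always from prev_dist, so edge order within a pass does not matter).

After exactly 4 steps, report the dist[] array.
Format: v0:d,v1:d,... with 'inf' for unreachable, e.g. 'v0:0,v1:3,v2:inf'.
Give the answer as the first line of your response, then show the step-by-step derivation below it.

v0:inf,v1:inf,v2:30,v3:inf,v4:inf,v5:17,v6:14,v7:0,v8:inf

step 1: dist = v0:inf,v1:inf,v2:inf,v3:inf,v4:inf,v5:inf,v6:14,v7:0,v8:inf
step 2: dist = v0:inf,v1:inf,v2:inf,v3:inf,v4:inf,v5:17,v6:14,v7:0,v8:inf
step 3: dist = v0:inf,v1:inf,v2:30,v3:inf,v4:inf,v5:17,v6:14,v7:0,v8:inf
step 4: dist = v0:inf,v1:inf,v2:30,v3:inf,v4:inf,v5:17,v6:14,v7:0,v8:inf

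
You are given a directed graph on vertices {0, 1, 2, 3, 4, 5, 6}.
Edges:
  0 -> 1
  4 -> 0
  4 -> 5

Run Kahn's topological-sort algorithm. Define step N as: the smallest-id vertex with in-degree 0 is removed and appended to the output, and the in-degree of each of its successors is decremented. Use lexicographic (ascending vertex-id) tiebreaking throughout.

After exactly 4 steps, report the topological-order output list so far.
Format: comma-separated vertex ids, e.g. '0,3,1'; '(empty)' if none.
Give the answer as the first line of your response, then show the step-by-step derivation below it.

2,3,4,0

step 1: output 2; order=[2]; indeg=(1,1,0,0,0,1,0)
step 2: output 3; order=[2,3]; indeg=(1,1,0,0,0,1,0)
step 3: output 4; order=[2,3,4]; indeg=(0,1,0,0,0,0,0)
step 4: output 0; order=[2,3,4,0]; indeg=(0,0,0,0,0,0,0)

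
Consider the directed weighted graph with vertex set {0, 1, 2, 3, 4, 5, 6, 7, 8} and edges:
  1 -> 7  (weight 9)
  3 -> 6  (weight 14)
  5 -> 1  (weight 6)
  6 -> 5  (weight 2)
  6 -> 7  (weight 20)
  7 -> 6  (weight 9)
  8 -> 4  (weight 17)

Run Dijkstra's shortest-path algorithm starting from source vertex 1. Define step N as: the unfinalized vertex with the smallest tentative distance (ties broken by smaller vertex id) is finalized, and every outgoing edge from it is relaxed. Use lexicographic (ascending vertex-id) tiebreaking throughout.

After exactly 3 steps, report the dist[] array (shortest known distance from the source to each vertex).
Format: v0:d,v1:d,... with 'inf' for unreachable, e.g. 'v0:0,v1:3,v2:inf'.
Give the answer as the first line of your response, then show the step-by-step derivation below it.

v0:inf,v1:0,v2:inf,v3:inf,v4:inf,v5:20,v6:18,v7:9,v8:inf

step 1: dist = v0:inf,v1:0,v2:inf,v3:inf,v4:inf,v5:inf,v6:inf,v7:9,v8:inf
step 2: dist = v0:inf,v1:0,v2:inf,v3:inf,v4:inf,v5:inf,v6:18,v7:9,v8:inf
step 3: dist = v0:inf,v1:0,v2:inf,v3:inf,v4:inf,v5:20,v6:18,v7:9,v8:inf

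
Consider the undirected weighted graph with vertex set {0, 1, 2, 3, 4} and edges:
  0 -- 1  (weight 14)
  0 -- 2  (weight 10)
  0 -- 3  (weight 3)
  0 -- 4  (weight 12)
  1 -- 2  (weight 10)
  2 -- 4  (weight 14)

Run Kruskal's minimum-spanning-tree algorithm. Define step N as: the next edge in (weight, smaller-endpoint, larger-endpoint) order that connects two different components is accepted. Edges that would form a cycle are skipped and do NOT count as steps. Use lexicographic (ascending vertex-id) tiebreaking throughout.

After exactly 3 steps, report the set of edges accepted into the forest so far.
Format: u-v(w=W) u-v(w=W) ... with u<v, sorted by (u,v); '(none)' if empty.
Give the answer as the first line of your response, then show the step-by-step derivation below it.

0-2(w=10) 0-3(w=3) 1-2(w=10)

step 1: add edge 0-3 (w=3); MST = {0-3(w=3)}
step 2: add edge 0-2 (w=10); MST = {0-2(w=10) 0-3(w=3)}
step 3: add edge 1-2 (w=10); MST = {0-2(w=10) 0-3(w=3) 1-2(w=10)}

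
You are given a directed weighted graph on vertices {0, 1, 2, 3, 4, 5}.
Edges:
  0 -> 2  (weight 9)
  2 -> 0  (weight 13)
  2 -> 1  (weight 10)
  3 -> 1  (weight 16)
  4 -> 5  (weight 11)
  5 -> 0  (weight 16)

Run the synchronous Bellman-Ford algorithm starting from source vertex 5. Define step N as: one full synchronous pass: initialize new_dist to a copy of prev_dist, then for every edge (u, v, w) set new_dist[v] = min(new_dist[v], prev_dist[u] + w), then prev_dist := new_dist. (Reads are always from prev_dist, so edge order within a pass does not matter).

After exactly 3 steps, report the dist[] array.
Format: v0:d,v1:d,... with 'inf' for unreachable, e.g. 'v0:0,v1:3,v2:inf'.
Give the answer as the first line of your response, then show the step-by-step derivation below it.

v0:16,v1:35,v2:25,v3:inf,v4:inf,v5:0

step 1: dist = v0:16,v1:inf,v2:inf,v3:inf,v4:inf,v5:0
step 2: dist = v0:16,v1:inf,v2:25,v3:inf,v4:inf,v5:0
step 3: dist = v0:16,v1:35,v2:25,v3:inf,v4:inf,v5:0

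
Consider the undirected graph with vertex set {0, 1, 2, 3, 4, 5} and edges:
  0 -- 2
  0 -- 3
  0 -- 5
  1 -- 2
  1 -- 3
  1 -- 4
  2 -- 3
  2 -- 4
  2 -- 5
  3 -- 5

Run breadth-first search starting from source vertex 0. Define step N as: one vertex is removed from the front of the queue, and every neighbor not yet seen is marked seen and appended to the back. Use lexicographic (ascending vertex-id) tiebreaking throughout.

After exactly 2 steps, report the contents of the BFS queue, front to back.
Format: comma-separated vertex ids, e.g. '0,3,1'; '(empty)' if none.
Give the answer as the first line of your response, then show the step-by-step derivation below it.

3,5,1,4

step 1: dequeue 0; queue=[2,3,5]; order=0
step 2: dequeue 2; queue=[3,5,1,4]; order=0,2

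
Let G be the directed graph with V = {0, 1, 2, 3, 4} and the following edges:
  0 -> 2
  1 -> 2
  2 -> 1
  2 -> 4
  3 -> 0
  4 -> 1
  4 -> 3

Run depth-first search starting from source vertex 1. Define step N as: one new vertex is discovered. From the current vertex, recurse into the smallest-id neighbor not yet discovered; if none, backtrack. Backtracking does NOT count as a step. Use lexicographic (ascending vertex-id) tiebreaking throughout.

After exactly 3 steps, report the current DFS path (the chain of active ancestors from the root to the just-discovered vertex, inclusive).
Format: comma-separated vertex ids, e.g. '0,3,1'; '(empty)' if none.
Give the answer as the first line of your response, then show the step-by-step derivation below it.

1,2,4

step 1: discover 1; path=1; order=1
step 2: discover 2; path=1>2; order=1,2
step 3: discover 4; path=1>2>4; order=1,2,4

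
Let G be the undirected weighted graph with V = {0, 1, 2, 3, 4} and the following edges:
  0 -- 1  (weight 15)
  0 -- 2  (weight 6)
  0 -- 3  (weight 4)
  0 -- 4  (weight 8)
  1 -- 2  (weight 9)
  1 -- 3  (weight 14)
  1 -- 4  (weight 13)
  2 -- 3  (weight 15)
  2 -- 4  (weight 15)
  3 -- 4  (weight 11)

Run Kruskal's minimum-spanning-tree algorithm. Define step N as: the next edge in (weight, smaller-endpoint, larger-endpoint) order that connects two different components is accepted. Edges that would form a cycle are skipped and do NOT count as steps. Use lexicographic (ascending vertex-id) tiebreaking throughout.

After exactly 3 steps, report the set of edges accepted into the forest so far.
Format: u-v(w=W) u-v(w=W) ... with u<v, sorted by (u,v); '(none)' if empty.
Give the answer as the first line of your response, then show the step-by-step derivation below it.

0-2(w=6) 0-3(w=4) 0-4(w=8)

step 1: add edge 0-3 (w=4); MST = {0-3(w=4)}
step 2: add edge 0-2 (w=6); MST = {0-2(w=6) 0-3(w=4)}
step 3: add edge 0-4 (w=8); MST = {0-2(w=6) 0-3(w=4) 0-4(w=8)}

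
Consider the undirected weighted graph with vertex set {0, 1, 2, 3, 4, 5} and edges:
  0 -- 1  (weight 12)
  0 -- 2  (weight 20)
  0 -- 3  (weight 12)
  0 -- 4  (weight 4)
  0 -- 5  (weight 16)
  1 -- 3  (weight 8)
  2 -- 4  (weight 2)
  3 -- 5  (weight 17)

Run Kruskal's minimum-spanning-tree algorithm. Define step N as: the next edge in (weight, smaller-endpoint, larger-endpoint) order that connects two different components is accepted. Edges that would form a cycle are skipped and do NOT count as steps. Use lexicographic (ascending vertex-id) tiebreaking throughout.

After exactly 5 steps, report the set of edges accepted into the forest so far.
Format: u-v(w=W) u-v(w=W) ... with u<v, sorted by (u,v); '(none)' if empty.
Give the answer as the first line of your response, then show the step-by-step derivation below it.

0-1(w=12) 0-4(w=4) 0-5(w=16) 1-3(w=8) 2-4(w=2)

step 1: add edge 2-4 (w=2); MST = {2-4(w=2)}
step 2: add edge 0-4 (w=4); MST = {0-4(w=4) 2-4(w=2)}
step 3: add edge 1-3 (w=8); MST = {0-4(w=4) 1-3(w=8) 2-4(w=2)}
step 4: add edge 0-1 (w=12); MST = {0-1(w=12) 0-4(w=4) 1-3(w=8) 2-4(w=2)}
step 5: add edge 0-5 (w=16); MST = {0-1(w=12) 0-4(w=4) 0-5(w=16) 1-3(w=8) 2-4(w=2)}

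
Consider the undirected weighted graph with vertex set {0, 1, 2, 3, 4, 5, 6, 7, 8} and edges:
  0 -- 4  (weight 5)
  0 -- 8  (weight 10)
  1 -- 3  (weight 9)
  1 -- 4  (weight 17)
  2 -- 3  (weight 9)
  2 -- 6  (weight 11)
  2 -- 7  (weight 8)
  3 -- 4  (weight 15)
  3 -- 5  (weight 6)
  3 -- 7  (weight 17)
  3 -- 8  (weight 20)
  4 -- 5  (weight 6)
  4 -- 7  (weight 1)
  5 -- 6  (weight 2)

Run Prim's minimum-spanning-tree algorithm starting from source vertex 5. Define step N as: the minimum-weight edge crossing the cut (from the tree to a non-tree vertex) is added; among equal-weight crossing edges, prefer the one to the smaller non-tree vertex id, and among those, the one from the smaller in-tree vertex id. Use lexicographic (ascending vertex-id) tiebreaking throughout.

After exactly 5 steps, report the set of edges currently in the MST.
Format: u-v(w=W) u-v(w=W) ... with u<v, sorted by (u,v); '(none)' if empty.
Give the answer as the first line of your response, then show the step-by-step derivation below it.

0-4(w=5) 3-5(w=6) 4-5(w=6) 4-7(w=1) 5-6(w=2)

step 1: add edge 5-6 (w=2); MST = {5-6(w=2)}
step 2: add edge 3-5 (w=6); MST = {3-5(w=6) 5-6(w=2)}
step 3: add edge 4-5 (w=6); MST = {3-5(w=6) 4-5(w=6) 5-6(w=2)}
step 4: add edge 4-7 (w=1); MST = {3-5(w=6) 4-5(w=6) 4-7(w=1) 5-6(w=2)}
step 5: add edge 0-4 (w=5); MST = {0-4(w=5) 3-5(w=6) 4-5(w=6) 4-7(w=1) 5-6(w=2)}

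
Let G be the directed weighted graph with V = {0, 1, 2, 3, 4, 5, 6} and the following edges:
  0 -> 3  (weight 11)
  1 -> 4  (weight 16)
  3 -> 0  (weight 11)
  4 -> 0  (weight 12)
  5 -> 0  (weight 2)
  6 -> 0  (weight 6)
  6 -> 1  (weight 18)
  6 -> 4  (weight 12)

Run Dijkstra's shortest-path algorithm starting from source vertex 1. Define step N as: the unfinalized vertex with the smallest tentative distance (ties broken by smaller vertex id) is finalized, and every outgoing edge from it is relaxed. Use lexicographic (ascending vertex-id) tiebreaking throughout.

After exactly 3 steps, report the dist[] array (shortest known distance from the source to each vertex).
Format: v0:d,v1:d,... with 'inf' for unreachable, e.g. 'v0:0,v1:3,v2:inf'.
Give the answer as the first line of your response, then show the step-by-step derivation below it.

v0:28,v1:0,v2:inf,v3:39,v4:16,v5:inf,v6:inf

step 1: dist = v0:inf,v1:0,v2:inf,v3:inf,v4:16,v5:inf,v6:inf
step 2: dist = v0:28,v1:0,v2:inf,v3:inf,v4:16,v5:inf,v6:inf
step 3: dist = v0:28,v1:0,v2:inf,v3:39,v4:16,v5:inf,v6:inf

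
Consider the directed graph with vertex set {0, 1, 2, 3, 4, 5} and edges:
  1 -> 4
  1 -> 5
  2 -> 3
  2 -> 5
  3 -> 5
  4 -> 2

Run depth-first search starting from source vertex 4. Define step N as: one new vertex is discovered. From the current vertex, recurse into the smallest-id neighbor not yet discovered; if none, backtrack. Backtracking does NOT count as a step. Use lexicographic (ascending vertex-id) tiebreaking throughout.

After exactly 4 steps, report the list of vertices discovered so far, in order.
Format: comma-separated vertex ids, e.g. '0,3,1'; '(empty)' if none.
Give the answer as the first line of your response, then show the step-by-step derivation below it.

4,2,3,5

step 1: discover 4; path=4; order=4
step 2: discover 2; path=4>2; order=4,2
step 3: discover 3; path=4>2>3; order=4,2,3
step 4: discover 5; path=4>2>3>5; order=4,2,3,5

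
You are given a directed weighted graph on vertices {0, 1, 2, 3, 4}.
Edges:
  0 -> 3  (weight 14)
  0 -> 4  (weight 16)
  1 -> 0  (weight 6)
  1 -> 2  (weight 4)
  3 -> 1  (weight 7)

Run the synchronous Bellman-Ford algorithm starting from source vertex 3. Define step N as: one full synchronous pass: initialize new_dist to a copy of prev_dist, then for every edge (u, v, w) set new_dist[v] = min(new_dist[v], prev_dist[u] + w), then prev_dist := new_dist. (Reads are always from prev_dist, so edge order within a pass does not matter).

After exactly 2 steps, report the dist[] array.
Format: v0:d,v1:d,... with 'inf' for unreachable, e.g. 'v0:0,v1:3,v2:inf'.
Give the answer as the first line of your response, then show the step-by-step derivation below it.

v0:13,v1:7,v2:11,v3:0,v4:inf

step 1: dist = v0:inf,v1:7,v2:inf,v3:0,v4:inf
step 2: dist = v0:13,v1:7,v2:11,v3:0,v4:inf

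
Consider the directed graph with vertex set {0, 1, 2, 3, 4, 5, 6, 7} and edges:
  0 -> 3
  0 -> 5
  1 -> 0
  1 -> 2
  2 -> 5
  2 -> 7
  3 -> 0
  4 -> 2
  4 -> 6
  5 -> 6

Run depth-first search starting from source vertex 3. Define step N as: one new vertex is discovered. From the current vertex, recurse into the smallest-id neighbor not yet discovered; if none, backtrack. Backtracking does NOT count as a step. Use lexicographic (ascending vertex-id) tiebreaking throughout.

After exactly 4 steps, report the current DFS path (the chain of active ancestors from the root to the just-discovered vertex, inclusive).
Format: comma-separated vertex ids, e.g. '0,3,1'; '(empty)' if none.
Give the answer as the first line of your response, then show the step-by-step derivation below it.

3,0,5,6

step 1: discover 3; path=3; order=3
step 2: discover 0; path=3>0; order=3,0
step 3: discover 5; path=3>0>5; order=3,0,5
step 4: discover 6; path=3>0>5>6; order=3,0,5,6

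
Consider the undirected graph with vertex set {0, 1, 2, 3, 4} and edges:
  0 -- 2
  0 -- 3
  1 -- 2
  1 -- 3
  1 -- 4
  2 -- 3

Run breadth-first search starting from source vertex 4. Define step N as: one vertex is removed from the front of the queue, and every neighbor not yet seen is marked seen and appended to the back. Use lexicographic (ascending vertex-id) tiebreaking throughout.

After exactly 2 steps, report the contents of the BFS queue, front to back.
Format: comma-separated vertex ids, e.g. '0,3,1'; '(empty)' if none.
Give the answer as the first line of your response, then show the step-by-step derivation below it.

2,3

step 1: dequeue 4; queue=[1]; order=4
step 2: dequeue 1; queue=[2,3]; order=4,1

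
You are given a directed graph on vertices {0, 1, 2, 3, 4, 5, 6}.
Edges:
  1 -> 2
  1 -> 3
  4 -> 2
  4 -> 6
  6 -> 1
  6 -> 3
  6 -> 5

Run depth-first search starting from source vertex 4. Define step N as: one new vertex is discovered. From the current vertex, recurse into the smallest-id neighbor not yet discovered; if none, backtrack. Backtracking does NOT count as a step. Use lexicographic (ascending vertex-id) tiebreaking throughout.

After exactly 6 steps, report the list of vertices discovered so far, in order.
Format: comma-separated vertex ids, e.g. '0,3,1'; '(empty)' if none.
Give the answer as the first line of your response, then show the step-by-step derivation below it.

4,2,6,1,3,5

step 1: discover 4; path=4; order=4
step 2: discover 2; path=4>2; order=4,2
step 3: discover 6; path=4>6; order=4,2,6
step 4: discover 1; path=4>6>1; order=4,2,6,1
step 5: discover 3; path=4>6>1>3; order=4,2,6,1,3
step 6: discover 5; path=4>6>5; order=4,2,6,1,3,5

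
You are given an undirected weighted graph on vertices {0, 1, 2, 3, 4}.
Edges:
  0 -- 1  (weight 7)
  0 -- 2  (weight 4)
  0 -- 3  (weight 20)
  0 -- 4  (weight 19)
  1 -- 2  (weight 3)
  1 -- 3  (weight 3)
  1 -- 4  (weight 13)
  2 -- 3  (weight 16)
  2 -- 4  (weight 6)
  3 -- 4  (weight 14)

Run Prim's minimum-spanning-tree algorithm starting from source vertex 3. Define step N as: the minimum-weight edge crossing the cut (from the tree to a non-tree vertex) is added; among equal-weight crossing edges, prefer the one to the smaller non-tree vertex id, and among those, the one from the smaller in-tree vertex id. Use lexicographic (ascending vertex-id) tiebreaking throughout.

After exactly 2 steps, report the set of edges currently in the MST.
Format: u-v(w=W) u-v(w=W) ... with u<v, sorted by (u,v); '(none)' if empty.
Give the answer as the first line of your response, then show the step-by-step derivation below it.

1-2(w=3) 1-3(w=3)

step 1: add edge 1-3 (w=3); MST = {1-3(w=3)}
step 2: add edge 1-2 (w=3); MST = {1-2(w=3) 1-3(w=3)}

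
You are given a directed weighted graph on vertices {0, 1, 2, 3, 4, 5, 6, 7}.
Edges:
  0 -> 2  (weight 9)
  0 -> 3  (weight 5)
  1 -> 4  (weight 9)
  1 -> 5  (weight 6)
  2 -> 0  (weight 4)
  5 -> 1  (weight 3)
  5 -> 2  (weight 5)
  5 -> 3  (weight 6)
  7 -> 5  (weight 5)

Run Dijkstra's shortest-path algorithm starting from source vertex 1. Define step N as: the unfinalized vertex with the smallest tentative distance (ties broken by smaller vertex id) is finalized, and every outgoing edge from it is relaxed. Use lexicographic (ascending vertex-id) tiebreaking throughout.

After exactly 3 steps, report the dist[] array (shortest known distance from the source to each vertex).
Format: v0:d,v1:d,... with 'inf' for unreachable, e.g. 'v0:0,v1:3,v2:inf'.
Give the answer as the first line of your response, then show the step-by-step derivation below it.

v0:inf,v1:0,v2:11,v3:12,v4:9,v5:6,v6:inf,v7:inf

step 1: dist = v0:inf,v1:0,v2:inf,v3:inf,v4:9,v5:6,v6:inf,v7:inf
step 2: dist = v0:inf,v1:0,v2:11,v3:12,v4:9,v5:6,v6:inf,v7:inf
step 3: dist = v0:inf,v1:0,v2:11,v3:12,v4:9,v5:6,v6:inf,v7:inf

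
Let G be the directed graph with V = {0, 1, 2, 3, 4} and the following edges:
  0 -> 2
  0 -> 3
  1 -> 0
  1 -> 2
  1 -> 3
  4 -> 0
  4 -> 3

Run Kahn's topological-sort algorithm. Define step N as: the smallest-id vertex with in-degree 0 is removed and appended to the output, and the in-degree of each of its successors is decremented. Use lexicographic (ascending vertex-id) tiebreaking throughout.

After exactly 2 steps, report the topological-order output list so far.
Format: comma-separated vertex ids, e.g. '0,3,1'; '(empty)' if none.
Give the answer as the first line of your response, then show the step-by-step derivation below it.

1,4

step 1: output 1; order=[1]; indeg=(1,0,1,2,0)
step 2: output 4; order=[1,4]; indeg=(0,0,1,1,0)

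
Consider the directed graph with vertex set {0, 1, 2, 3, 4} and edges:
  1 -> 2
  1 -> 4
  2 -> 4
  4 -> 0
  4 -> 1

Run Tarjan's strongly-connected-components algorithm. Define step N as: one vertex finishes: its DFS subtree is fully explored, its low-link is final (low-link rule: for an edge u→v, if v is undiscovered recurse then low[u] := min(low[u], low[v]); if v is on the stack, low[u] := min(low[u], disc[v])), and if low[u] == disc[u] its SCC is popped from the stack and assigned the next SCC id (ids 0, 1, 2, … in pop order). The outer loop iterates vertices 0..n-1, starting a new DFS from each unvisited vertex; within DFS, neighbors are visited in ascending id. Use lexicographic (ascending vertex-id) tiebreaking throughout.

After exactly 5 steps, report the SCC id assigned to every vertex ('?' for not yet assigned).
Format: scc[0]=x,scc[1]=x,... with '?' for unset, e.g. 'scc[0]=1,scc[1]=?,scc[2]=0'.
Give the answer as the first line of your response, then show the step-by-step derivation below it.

scc[0]=0,scc[1]=1,scc[2]=1,scc[3]=2,scc[4]=1

step 1: low=(low[0]=0,low[1]=?,low[2]=?,low[3]=?,low[4]=?); scc=(scc[0]=0,scc[1]=?,scc[2]=?,scc[3]=?,scc[4]=?)
step 2: low=(low[0]=0,low[1]=1,low[2]=2,low[3]=?,low[4]=1); scc=(scc[0]=0,scc[1]=?,scc[2]=?,scc[3]=?,scc[4]=?)
step 3: low=(low[0]=0,low[1]=1,low[2]=1,low[3]=?,low[4]=1); scc=(scc[0]=0,scc[1]=?,scc[2]=?,scc[3]=?,scc[4]=?)
step 4: low=(low[0]=0,low[1]=1,low[2]=1,low[3]=?,low[4]=1); scc=(scc[0]=0,scc[1]=1,scc[2]=1,scc[3]=?,scc[4]=1)
step 5: low=(low[0]=0,low[1]=1,low[2]=1,low[3]=4,low[4]=1); scc=(scc[0]=0,scc[1]=1,scc[2]=1,scc[3]=2,scc[4]=1)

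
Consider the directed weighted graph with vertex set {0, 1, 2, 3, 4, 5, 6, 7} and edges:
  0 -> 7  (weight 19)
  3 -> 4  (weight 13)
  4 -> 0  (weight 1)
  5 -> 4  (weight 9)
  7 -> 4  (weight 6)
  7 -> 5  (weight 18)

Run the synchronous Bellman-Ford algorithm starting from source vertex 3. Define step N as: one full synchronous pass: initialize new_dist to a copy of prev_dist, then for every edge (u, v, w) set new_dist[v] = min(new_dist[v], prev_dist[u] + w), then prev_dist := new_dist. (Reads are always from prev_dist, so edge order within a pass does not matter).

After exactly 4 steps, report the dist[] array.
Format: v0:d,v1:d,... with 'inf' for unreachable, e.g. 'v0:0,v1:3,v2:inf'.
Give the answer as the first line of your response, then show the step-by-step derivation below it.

v0:14,v1:inf,v2:inf,v3:0,v4:13,v5:51,v6:inf,v7:33

step 1: dist = v0:inf,v1:inf,v2:inf,v3:0,v4:13,v5:inf,v6:inf,v7:inf
step 2: dist = v0:14,v1:inf,v2:inf,v3:0,v4:13,v5:inf,v6:inf,v7:inf
step 3: dist = v0:14,v1:inf,v2:inf,v3:0,v4:13,v5:inf,v6:inf,v7:33
step 4: dist = v0:14,v1:inf,v2:inf,v3:0,v4:13,v5:51,v6:inf,v7:33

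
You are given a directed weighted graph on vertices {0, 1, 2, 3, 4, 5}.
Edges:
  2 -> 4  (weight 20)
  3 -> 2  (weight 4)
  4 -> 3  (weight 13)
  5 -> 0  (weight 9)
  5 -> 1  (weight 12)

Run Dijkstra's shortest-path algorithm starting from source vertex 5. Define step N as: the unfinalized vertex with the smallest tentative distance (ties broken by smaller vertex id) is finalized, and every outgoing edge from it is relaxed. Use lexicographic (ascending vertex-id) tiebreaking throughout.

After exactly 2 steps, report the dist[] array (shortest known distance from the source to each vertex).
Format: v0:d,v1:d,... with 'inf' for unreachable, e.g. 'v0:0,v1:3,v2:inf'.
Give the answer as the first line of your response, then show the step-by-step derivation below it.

v0:9,v1:12,v2:inf,v3:inf,v4:inf,v5:0

step 1: dist = v0:9,v1:12,v2:inf,v3:inf,v4:inf,v5:0
step 2: dist = v0:9,v1:12,v2:inf,v3:inf,v4:inf,v5:0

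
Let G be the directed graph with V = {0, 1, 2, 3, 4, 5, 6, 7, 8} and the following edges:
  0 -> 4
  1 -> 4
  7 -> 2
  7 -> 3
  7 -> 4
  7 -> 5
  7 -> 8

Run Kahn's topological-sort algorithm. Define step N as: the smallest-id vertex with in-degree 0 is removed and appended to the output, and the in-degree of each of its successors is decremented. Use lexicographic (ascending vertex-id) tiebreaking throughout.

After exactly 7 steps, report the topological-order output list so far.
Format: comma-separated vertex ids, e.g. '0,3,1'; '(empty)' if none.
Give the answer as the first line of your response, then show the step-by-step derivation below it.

0,1,6,7,2,3,4

step 1: output 0; order=[0]; indeg=(0,0,1,1,2,1,0,0,1)
step 2: output 1; order=[0,1]; indeg=(0,0,1,1,1,1,0,0,1)
step 3: output 6; order=[0,1,6]; indeg=(0,0,1,1,1,1,0,0,1)
step 4: output 7; order=[0,1,6,7]; indeg=(0,0,0,0,0,0,0,0,0)
step 5: output 2; order=[0,1,6,7,2]; indeg=(0,0,0,0,0,0,0,0,0)
step 6: output 3; order=[0,1,6,7,2,3]; indeg=(0,0,0,0,0,0,0,0,0)
step 7: output 4; order=[0,1,6,7,2,3,4]; indeg=(0,0,0,0,0,0,0,0,0)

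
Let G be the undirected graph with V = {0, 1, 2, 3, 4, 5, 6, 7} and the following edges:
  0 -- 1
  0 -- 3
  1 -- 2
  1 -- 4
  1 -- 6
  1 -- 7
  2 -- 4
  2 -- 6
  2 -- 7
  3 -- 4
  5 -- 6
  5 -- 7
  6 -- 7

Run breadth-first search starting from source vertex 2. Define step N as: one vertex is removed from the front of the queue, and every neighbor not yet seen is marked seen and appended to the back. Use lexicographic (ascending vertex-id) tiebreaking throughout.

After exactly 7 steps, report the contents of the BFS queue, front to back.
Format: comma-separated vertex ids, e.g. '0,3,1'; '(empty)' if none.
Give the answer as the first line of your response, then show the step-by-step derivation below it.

5

step 1: dequeue 2; queue=[1,4,6,7]; order=2
step 2: dequeue 1; queue=[4,6,7,0]; order=2,1
step 3: dequeue 4; queue=[6,7,0,3]; order=2,1,4
step 4: dequeue 6; queue=[7,0,3,5]; order=2,1,4,6
step 5: dequeue 7; queue=[0,3,5]; order=2,1,4,6,7
step 6: dequeue 0; queue=[3,5]; order=2,1,4,6,7,0
step 7: dequeue 3; queue=[5]; order=2,1,4,6,7,0,3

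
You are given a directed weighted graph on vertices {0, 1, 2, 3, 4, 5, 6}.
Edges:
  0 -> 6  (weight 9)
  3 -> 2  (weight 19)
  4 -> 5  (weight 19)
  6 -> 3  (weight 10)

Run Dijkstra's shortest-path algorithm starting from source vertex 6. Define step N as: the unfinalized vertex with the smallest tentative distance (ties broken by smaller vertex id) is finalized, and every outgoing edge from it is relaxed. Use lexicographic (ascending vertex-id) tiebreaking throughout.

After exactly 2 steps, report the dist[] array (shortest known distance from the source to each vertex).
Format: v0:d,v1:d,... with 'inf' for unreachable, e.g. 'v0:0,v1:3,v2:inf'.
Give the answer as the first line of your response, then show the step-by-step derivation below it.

v0:inf,v1:inf,v2:29,v3:10,v4:inf,v5:inf,v6:0

step 1: dist = v0:inf,v1:inf,v2:inf,v3:10,v4:inf,v5:inf,v6:0
step 2: dist = v0:inf,v1:inf,v2:29,v3:10,v4:inf,v5:inf,v6:0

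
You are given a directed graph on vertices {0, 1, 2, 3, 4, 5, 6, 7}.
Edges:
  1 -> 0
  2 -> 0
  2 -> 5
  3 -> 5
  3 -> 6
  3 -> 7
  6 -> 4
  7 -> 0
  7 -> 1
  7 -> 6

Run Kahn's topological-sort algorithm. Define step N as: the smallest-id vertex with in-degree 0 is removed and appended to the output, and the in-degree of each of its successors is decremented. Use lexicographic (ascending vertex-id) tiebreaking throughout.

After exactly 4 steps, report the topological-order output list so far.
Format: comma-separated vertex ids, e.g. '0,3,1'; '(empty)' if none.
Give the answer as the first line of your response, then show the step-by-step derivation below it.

2,3,5,7

step 1: output 2; order=[2]; indeg=(2,1,0,0,1,1,2,1)
step 2: output 3; order=[2,3]; indeg=(2,1,0,0,1,0,1,0)
step 3: output 5; order=[2,3,5]; indeg=(2,1,0,0,1,0,1,0)
step 4: output 7; order=[2,3,5,7]; indeg=(1,0,0,0,1,0,0,0)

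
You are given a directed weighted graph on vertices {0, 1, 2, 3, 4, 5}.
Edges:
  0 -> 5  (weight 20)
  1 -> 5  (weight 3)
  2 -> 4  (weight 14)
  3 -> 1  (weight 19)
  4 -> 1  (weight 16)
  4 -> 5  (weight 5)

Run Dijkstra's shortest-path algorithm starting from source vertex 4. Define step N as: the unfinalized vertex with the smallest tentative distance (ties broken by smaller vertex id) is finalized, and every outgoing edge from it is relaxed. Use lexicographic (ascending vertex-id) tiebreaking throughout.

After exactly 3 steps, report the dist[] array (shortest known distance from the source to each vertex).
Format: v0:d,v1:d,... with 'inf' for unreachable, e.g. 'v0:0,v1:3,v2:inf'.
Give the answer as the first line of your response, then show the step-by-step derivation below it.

v0:inf,v1:16,v2:inf,v3:inf,v4:0,v5:5

step 1: dist = v0:inf,v1:16,v2:inf,v3:inf,v4:0,v5:5
step 2: dist = v0:inf,v1:16,v2:inf,v3:inf,v4:0,v5:5
step 3: dist = v0:inf,v1:16,v2:inf,v3:inf,v4:0,v5:5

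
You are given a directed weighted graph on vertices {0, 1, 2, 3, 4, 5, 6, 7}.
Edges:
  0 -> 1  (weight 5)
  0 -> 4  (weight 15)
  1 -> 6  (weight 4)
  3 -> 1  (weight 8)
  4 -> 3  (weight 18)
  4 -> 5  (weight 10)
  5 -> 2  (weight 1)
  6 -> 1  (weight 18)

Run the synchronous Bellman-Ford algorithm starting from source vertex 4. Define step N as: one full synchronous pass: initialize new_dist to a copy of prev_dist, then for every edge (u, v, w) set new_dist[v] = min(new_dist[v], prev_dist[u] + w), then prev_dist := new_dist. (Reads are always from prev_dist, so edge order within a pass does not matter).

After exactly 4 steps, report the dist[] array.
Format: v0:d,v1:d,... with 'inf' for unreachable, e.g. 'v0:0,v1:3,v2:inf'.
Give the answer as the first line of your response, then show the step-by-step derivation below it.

v0:inf,v1:26,v2:11,v3:18,v4:0,v5:10,v6:30,v7:inf

step 1: dist = v0:inf,v1:inf,v2:inf,v3:18,v4:0,v5:10,v6:inf,v7:inf
step 2: dist = v0:inf,v1:26,v2:11,v3:18,v4:0,v5:10,v6:inf,v7:inf
step 3: dist = v0:inf,v1:26,v2:11,v3:18,v4:0,v5:10,v6:30,v7:inf
step 4: dist = v0:inf,v1:26,v2:11,v3:18,v4:0,v5:10,v6:30,v7:inf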